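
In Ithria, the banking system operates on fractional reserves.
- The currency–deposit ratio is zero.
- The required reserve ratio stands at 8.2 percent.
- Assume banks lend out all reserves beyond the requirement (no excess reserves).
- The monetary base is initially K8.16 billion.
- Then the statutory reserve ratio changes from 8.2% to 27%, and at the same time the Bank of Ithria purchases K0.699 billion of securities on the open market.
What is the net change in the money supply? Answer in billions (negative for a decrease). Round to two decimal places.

-66.70 billion

Before: m₁ = 1 / (0.082) ≈ 12.1951, MB₁ = 8.16, so M₁ = 12.1951 × 8.16 ≈ 99.512 billion.
After: m₂ = 1 / (0.27) ≈ 3.7037, MB₂ = 8.16 + 0.699 = 8.859, so M₂ = 3.7037 × 8.859 ≈ 32.8111 billion.
ΔM = M₂ − M₁ = 32.8111 − 99.512 = -66.7009 billion.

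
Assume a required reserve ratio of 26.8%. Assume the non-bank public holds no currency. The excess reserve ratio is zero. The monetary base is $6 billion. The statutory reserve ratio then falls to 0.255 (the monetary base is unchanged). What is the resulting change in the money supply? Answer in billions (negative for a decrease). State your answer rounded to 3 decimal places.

$1.141 billion

Initially m₁ = 1 / (0.268) ≈ 3.73134, so M₁ = 3.73134 × 6 ≈ 22.388 billion.
After the change m₂ = 1 / (0.255) ≈ 3.92157, so M₂ = 3.92157 × 6 ≈ 23.5294 billion.
ΔM = M₂ − M₁ = 23.5294 − 22.388 = 1.1414 billion.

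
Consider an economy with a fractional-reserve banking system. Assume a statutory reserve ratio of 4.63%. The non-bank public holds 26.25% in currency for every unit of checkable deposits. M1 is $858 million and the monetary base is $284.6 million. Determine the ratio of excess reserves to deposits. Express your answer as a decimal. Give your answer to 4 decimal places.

Using m = M/MB = 858/284.6 ≈ 3.014758. Since m = (1 + c)/(c + rr + e), the denominator satisfies c + rr + e = (1 + c)/m = (1 + 0.2625) / 3.014758 ≈ 0.418773.
With c = 0.2625 and rr = 0.0463, the ratio of excess reserves to deposits is 0.418773 − 0.2625 − 0.0463 = 0.109973.

0.1100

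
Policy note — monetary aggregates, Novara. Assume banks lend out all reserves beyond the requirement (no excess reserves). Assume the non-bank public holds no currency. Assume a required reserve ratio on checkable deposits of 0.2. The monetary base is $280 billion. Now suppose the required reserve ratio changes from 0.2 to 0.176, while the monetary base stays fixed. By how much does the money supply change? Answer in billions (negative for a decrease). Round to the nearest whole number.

Initially m₁ = 1 / (0.2) = 5, so M₁ = 5 × 280 = 1400 billion.
After the change m₂ = 1 / (0.176) ≈ 5.6818, so M₂ = 5.6818 × 280 = 1590.904 billion.
ΔM = M₂ − M₁ = 1590.904 − 1400 = 190.904 billion.

$191 billion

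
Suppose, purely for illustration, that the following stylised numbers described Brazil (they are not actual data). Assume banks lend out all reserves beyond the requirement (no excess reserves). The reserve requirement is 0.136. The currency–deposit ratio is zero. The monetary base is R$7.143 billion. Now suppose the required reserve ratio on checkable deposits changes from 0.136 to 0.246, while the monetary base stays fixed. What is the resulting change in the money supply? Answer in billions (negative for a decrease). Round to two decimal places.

Initially m₁ = 1 / (0.136) ≈ 7.3529, so M₁ = 7.3529 × 7.143 ≈ 52.5218 billion.
After the change m₂ = 1 / (0.246) ≈ 4.0650, so M₂ = 4.0650 × 7.143 ≈ 29.0363 billion.
ΔM = M₂ − M₁ = 29.0363 − 52.5218 = -23.4855 billion.

-23.49 billion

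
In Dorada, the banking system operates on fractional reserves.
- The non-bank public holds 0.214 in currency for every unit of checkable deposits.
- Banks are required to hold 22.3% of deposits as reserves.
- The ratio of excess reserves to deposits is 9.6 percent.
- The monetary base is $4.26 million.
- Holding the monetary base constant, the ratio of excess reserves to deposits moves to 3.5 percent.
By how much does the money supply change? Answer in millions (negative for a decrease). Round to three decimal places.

Initially m₁ = (1 + 0.214) / (0.223 + 0.096 + 0.214) ≈ 2.27767, so M₁ = 2.27767 × 4.26 ≈ 9.7029 million.
After the change m₂ = (1 + 0.214) / (0.223 + 0.035 + 0.214) ≈ 2.57203, so M₂ = 2.57203 × 4.26 ≈ 10.9568 million.
ΔM = M₂ − M₁ = 10.9568 − 9.7029 = 1.2539 million.

$1.254 million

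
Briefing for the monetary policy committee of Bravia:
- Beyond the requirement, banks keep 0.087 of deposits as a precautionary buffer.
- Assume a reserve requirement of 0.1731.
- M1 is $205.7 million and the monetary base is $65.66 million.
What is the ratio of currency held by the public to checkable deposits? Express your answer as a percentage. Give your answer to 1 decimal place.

8.7%

Using m = M/MB = 205.7/65.66 ≈ 3.132805. From m = (1 + c)/(c + rr + e), rearranging gives 1 + c = m·(c + rr + e), so c·(1 − m) = m·(rr + e) − 1.
Hence c = [m·(rr + e) − 1]/(1 − m) = [3.132805 × (0.1731 + 0.087) − 1] / (1 − 3.132805) ≈ 0.086814.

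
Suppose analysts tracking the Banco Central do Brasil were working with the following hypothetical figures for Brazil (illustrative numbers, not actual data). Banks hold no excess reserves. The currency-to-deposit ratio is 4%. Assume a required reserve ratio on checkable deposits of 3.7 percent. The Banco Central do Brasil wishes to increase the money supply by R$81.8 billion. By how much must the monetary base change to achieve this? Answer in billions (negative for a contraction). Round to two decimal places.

R$6.06 billion

The money multiplier is m = (1 + c) / (rr + c) = (1 + 0.04) / (0.037 + 0.04) ≈ 13.50649.
ΔMB = ΔM / m = (+81.8) / 13.50649 ≈ 6.0563 billion.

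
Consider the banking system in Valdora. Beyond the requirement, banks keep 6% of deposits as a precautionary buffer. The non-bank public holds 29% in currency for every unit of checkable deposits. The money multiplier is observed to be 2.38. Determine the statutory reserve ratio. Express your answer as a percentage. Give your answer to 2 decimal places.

Using m = 2.38. Since m = (1 + c)/(c + rr + e), the denominator satisfies c + rr + e = (1 + c)/m = (1 + 0.29) / 2.38 ≈ 0.542017.
With c = 0.29 and e = 0.06, the statutory reserve ratio is 0.542017 − 0.29 − 0.06 = 0.192017.

19.20%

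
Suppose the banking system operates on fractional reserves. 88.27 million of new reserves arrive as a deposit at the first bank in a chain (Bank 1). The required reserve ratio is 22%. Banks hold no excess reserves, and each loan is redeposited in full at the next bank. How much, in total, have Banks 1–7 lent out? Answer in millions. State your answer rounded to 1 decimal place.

Bank i lends (1 − rr)^i of the original deposit: Bank 1 lends 88.27·0.7800 = 68.8506, Bank 2 lends 88.27·0.7800² ≈ 53.7035, and so on.
Summing a geometric series: total = 88.27·[0.7800·(1 − 0.7800^7) / (1 − 0.7800)] ≈ 257.9845 million.

258.0 million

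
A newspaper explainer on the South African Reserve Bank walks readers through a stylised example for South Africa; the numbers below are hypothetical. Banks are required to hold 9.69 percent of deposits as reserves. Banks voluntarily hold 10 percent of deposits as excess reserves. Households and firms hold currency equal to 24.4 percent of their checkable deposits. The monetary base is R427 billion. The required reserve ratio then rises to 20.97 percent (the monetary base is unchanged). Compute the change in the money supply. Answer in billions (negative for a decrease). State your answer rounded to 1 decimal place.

Initially m₁ = (1 + 0.244) / (0.0969 + 0.1 + 0.244) ≈ 2.82150, so M₁ = 2.82150 × 427 = 1204.7805 billion.
After the change m₂ = (1 + 0.244) / (0.2097 + 0.1 + 0.244) ≈ 2.24670, so M₂ = 2.24670 × 427 = 959.3409 billion.
ΔM = M₂ − M₁ = 959.3409 − 1204.7805 = -245.4396 billion.

-245.4 billion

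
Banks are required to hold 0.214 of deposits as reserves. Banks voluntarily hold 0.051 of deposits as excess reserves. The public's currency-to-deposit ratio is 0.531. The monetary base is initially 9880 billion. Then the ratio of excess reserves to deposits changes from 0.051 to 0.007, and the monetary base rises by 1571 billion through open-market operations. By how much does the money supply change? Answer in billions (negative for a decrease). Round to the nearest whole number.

Before: m₁ = (1 + 0.531) / (0.214 + 0.051 + 0.531) ≈ 1.923367, MB₁ = 9880, so M₁ = 1.923367 × 9880 ≈ 19002.866 billion.
After: m₂ = (1 + 0.531) / (0.214 + 0.007 + 0.531) ≈ 2.035904, MB₂ = 9880 + 1571 = 11451, so M₂ = 2.035904 × 11451 ≈ 23313.1367 billion.
ΔM = M₂ − M₁ = 23313.1367 − 19002.866 = 4310.2707 billion.

4310 billion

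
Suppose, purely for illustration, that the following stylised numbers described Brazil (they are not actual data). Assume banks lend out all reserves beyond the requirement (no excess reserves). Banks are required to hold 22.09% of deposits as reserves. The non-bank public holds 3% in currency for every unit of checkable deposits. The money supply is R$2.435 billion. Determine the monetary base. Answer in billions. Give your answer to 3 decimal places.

The money multiplier is m = (1 + c) / (rr + c) = (1 + 0.03) / (0.2209 + 0.03) ≈ 4.10522.
MB = M / m = 2.435 / 4.10522 ≈ 0.5931 billion.

R$0.593 billion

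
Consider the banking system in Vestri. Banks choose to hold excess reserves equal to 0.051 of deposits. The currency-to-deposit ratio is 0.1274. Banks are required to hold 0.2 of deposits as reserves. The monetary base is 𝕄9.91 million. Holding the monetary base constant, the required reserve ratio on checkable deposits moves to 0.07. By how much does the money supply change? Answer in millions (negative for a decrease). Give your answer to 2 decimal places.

𝕄15.45 million

Initially m₁ = (1 + 0.1274) / (0.2 + 0.051 + 0.1274) ≈ 2.9794, so M₁ = 2.9794 × 9.91 ≈ 29.5259 million.
After the change m₂ = (1 + 0.1274) / (0.07 + 0.051 + 0.1274) ≈ 4.5386, so M₂ = 4.5386 × 9.91 ≈ 44.9775 million.
ΔM = M₂ − M₁ = 44.9775 − 29.5259 = 15.4516 million.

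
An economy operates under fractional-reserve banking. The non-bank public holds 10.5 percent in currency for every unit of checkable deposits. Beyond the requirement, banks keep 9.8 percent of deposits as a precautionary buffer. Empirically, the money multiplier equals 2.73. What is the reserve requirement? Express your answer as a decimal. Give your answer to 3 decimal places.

0.202

Using m = 2.73. Since m = (1 + c)/(c + rr + e), the denominator satisfies c + rr + e = (1 + c)/m = (1 + 0.105) / 2.73 ≈ 0.404762.
With c = 0.105 and e = 0.098, the reserve requirement is 0.404762 − 0.105 − 0.098 = 0.201762.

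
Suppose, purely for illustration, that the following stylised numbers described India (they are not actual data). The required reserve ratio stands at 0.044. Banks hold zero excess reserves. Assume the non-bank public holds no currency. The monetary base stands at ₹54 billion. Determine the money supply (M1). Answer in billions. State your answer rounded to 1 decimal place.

With no currency drain or excess reserves, the money multiplier is m = 1/rr = 1/0.044 ≈ 22.7273.
Money supply M = m × MB = 22.7273 × 54 = 1227.2742 billion.

₹1227.3 billion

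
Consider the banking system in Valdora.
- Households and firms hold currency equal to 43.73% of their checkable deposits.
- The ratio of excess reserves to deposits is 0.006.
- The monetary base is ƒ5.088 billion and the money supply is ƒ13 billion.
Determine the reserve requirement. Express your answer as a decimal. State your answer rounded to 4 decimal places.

Using m = M/MB = 13/5.088 ≈ 2.555031. Since m = (1 + c)/(c + rr + e), the denominator satisfies c + rr + e = (1 + c)/m = (1 + 0.4373) / 2.555031 ≈ 0.562537.
With c = 0.4373 and e = 0.006, the reserve requirement is 0.562537 − 0.4373 − 0.006 = 0.119237.

0.1192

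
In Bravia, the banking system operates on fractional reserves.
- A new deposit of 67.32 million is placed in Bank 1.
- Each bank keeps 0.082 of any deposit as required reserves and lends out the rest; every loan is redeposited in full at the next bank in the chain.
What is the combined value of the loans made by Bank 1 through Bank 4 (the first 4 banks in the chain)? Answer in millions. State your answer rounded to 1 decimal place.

218.4 million

Bank i lends (1 − rr)^i of the original deposit: Bank 1 lends 67.32·0.9180 ≈ 61.7998, Bank 2 lends 67.32·0.9180² ≈ 56.7322, and so on.
Summing a geometric series: total = 67.32·[0.9180·(1 − 0.9180^4) / (1 − 0.9180)] ≈ 218.4217 million.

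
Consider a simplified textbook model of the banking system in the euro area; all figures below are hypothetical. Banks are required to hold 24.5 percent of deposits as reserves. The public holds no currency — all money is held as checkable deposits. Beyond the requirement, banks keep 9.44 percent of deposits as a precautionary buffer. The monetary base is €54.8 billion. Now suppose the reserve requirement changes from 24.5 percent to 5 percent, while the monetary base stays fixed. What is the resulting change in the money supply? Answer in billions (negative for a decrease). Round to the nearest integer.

€218 billion

Initially m₁ = 1 / (0.245 + 0.0944) ≈ 2.9464, so M₁ = 2.9464 × 54.8 ≈ 161.4627 billion.
After the change m₂ = 1 / (0.05 + 0.0944) ≈ 6.9252, so M₂ = 6.9252 × 54.8 ≈ 379.501 billion.
ΔM = M₂ − M₁ = 379.501 − 161.4627 = 218.0383 billion.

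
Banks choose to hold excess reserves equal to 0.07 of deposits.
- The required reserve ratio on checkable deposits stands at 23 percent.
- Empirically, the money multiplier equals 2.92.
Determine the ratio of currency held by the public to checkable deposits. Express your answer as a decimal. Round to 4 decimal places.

0.0646

Using m = 2.92. From m = (1 + c)/(c + rr + e), rearranging gives 1 + c = m·(c + rr + e), so c·(1 − m) = m·(rr + e) − 1.
Hence c = [m·(rr + e) − 1]/(1 − m) = [2.92 × (0.23 + 0.07) − 1] / (1 − 2.92) ≈ 0.064583.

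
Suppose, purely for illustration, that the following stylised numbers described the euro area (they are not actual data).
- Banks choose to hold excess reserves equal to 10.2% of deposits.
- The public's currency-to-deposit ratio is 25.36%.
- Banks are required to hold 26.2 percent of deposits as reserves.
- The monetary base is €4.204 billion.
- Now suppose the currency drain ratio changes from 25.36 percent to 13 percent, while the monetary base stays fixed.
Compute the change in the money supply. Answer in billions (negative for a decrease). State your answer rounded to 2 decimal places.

€1.08 billion

Initially m₁ = (1 + 0.2536) / (0.262 + 0.102 + 0.2536) ≈ 2.0298, so M₁ = 2.0298 × 4.204 ≈ 8.5333 billion.
After the change m₂ = (1 + 0.13) / (0.262 + 0.102 + 0.13) ≈ 2.2874, so M₂ = 2.2874 × 4.204 ≈ 9.6162 billion.
ΔM = M₂ − M₁ = 9.6162 − 8.5333 = 1.0829 billion.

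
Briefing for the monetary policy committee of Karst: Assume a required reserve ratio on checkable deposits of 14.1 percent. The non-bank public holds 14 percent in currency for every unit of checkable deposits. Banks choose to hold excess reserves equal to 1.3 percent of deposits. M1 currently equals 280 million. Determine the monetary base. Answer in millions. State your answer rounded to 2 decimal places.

The money multiplier is m = (1 + c) / (rr + e + c) = (1 + 0.14) / (0.141 + 0.013 + 0.14) ≈ 3.877551.
MB = M / m = 280 / 3.877551 ≈ 72.2105 million.

72.21 million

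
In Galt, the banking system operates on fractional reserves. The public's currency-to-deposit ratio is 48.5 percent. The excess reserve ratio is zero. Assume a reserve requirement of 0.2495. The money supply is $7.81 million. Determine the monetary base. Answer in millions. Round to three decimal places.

$3.863 million

The money multiplier is m = (1 + c) / (rr + c) = (1 + 0.485) / (0.2495 + 0.485) ≈ 2.02178.
MB = M / m = 7.81 / 2.02178 ≈ 3.8629 million.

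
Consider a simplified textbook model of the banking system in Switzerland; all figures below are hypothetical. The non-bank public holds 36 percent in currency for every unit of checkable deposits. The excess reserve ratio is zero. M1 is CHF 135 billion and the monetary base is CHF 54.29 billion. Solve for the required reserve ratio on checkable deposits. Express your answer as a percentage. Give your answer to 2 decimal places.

18.69%

Using m = M/MB = 135/54.29 ≈ 2.486646. Since m = (1 + c)/(c + rr + e), the denominator satisfies c + rr + e = (1 + c)/m = (1 + 0.36) / 2.486646 ≈ 0.546921.
With c = 0.36 and e = 0, the required reserve ratio on checkable deposits is 0.546921 − 0.36 − 0 = 0.186921.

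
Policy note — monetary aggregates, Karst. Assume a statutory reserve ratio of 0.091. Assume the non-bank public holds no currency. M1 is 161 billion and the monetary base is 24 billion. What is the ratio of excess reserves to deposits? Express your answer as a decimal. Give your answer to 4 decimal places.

0.0581

Using m = M/MB = 161/24 ≈ 6.708333. Since m = (1 + c)/(c + rr + e), the denominator satisfies c + rr + e = (1 + c)/m = (1 + 0) / 6.708333 ≈ 0.149068.
With c = 0 and rr = 0.091, the ratio of excess reserves to deposits is 0.149068 − 0 − 0.091 = 0.058068.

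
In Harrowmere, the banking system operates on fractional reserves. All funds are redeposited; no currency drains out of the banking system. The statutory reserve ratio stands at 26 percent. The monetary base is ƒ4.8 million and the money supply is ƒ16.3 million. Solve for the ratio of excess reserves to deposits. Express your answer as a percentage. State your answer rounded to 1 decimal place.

Using m = M/MB = 16.3/4.8 ≈ 3.395833. Since m = (1 + c)/(c + rr + e), the denominator satisfies c + rr + e = (1 + c)/m = (1 + 0) / 3.395833 ≈ 0.294479.
With c = 0 and rr = 0.26, the ratio of excess reserves to deposits is 0.294479 − 0 − 0.26 = 0.034479.

3.4%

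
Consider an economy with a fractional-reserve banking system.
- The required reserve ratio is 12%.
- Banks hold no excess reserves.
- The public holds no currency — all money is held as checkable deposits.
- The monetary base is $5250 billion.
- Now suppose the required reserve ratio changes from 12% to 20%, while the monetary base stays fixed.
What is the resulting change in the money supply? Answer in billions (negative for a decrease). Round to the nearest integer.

-17500 billion

Initially m₁ = 1 / (0.12) ≈ 8.33333, so M₁ = 8.33333 × 5250 = 43749.9825 billion.
After the change m₂ = 1 / (0.2) = 5, so M₂ = 5 × 5250 = 26250 billion.
ΔM = M₂ − M₁ = 26250 − 43749.9825 = -17499.9825 billion.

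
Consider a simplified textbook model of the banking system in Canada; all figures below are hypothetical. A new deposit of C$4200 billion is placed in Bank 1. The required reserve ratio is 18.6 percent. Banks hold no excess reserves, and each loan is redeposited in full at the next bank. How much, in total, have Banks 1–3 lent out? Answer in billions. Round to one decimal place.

C$8467.0 billion

Bank i lends (1 − rr)^i of the original deposit: Bank 1 lends 4200·0.8140 = 3418.8000, Bank 2 lends 4200·0.8140² = 2782.9032, and so on.
Summing a geometric series: total = 4200·[0.8140·(1 − 0.8140^3) / (1 − 0.8140)] ≈ 8466.9864 billion.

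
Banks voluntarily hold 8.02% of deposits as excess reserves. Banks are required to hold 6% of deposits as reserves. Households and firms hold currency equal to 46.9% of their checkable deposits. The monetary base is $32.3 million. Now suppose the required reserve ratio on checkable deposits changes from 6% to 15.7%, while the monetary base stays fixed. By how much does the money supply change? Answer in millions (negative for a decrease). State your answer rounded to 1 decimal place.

-10.7 million

Initially m₁ = (1 + 0.469) / (0.06 + 0.0802 + 0.469) ≈ 2.4114, so M₁ = 2.4114 × 32.3 ≈ 77.8882 million.
After the change m₂ = (1 + 0.469) / (0.157 + 0.0802 + 0.469) ≈ 2.0801, so M₂ = 2.0801 × 32.3 ≈ 67.1872 million.
ΔM = M₂ − M₁ = 67.1872 − 77.8882 = -10.701 million.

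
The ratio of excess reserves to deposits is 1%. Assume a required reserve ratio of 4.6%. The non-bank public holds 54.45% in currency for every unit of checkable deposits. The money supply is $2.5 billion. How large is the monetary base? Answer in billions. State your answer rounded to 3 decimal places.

$0.972 billion

The money multiplier is m = (1 + c) / (rr + e + c) = (1 + 0.5445) / (0.046 + 0.01 + 0.5445) ≈ 2.57202.
MB = M / m = 2.5 / 2.57202 ≈ 0.972 billion.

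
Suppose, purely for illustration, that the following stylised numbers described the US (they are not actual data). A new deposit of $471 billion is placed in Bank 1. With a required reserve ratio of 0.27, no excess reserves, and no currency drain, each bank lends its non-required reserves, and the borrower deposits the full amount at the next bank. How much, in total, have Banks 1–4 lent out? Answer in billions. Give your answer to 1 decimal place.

$911.8 billion

Bank i lends (1 − rr)^i of the original deposit: Bank 1 lends 471·0.7300 = 343.8300, Bank 2 lends 471·0.7300² = 250.9959, and so on.
Summing a geometric series: total = 471·[0.7300·(1 − 0.7300^4) / (1 − 0.7300)] ≈ 911.8086 billion.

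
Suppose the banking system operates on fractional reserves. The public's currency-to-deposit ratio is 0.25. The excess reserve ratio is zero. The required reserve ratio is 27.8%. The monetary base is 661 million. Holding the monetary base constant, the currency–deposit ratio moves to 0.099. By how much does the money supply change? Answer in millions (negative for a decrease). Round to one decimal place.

362.0 million

Initially m₁ = (1 + 0.25) / (0.278 + 0.25) ≈ 2.36742, so M₁ = 2.36742 × 661 ≈ 1564.8646 million.
After the change m₂ = (1 + 0.099) / (0.278 + 0.099) ≈ 2.91512, so M₂ = 2.91512 × 661 ≈ 1926.8943 million.
ΔM = M₂ − M₁ = 1926.8943 − 1564.8646 = 362.0297 million.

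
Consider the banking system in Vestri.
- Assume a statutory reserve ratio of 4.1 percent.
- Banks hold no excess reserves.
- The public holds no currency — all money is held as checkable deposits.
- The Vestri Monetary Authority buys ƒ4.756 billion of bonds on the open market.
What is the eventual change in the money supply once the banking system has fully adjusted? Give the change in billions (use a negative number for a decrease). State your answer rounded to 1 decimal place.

The simple money multiplier is m = 1/rr = 1/0.041 ≈ 24.3902.
An open-market purchase increases the monetary base by 4.756 billion, so ΔM = m × ΔMB = 24.3902 × 4.756 ≈ 115.9998 billion.

ƒ116.0 billion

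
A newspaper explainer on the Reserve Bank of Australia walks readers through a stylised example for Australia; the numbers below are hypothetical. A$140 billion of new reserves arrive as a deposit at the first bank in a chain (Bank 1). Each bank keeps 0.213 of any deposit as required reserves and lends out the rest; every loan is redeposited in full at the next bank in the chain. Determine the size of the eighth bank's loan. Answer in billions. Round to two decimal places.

A$20.60 billion

Each bank lends a fraction (1 − rr) = 0.7870 of the deposit it receives, so Bank 8 receives 140·0.7870^7 and lends 140·0.7870^8 ≈ 20.6028 billion.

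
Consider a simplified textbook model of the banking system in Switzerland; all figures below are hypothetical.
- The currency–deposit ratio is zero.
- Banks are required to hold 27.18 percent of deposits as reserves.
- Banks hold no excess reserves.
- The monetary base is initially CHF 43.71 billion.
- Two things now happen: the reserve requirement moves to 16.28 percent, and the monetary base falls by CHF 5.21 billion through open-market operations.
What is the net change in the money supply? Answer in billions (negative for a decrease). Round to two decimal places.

CHF 75.67 billion

Before: m₁ = 1 / (0.2718) ≈ 3.67918, MB₁ = 43.71, so M₁ = 3.67918 × 43.71 ≈ 160.817 billion.
After: m₂ = 1 / (0.1628) ≈ 6.14251, MB₂ = 43.71 − 5.21 = 38.5, so M₂ = 6.14251 × 38.5 ≈ 236.4866 billion.
ΔM = M₂ − M₁ = 236.4866 − 160.817 = 75.6696 billion.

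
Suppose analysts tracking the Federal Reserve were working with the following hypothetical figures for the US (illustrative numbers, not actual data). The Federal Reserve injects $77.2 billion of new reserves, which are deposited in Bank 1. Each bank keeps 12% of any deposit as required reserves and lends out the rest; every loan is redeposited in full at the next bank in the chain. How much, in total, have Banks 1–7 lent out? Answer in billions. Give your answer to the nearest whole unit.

$335 billion

Bank i lends (1 − rr)^i of the original deposit: Bank 1 lends 77.2·0.8800 = 67.9360, Bank 2 lends 77.2·0.8800² ≈ 59.7837, and so on.
Summing a geometric series: total = 77.2·[0.8800·(1 − 0.8800^7) / (1 − 0.8800)] ≈ 334.7685 billion.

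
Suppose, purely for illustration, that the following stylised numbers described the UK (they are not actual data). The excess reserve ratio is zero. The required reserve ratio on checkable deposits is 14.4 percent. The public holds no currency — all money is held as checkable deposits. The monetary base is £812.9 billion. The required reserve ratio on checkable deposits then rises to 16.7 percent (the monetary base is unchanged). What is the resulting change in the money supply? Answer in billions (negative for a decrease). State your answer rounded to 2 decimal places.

-777.47 billion

Initially m₁ = 1 / (0.144) ≈ 6.944444, so M₁ = 6.944444 × 812.9 ≈ 5645.1385 billion.
After the change m₂ = 1 / (0.167) ≈ 5.988024, so M₂ = 5.988024 × 812.9 ≈ 4867.6647 billion.
ΔM = M₂ − M₁ = 4867.6647 − 5645.1385 = -777.4738 billion.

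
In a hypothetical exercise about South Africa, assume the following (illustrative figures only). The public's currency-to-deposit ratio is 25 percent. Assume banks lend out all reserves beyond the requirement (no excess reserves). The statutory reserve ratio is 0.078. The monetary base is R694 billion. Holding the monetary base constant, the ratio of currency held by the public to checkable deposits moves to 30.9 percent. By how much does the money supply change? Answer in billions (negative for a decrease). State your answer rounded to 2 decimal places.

Initially m₁ = (1 + 0.25) / (0.078 + 0.25) ≈ 3.810976, so M₁ = 3.810976 × 694 ≈ 2644.8173 billion.
After the change m₂ = (1 + 0.309) / (0.078 + 0.309) ≈ 3.382429, so M₂ = 3.382429 × 694 ≈ 2347.4057 billion.
ΔM = M₂ − M₁ = 2347.4057 − 2644.8173 = -297.4116 billion.

-297.41 billion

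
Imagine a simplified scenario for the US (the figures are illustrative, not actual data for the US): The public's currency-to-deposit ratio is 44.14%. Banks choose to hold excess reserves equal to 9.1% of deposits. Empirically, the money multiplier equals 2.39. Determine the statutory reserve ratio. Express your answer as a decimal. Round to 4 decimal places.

Using m = 2.39. Since m = (1 + c)/(c + rr + e), the denominator satisfies c + rr + e = (1 + c)/m = (1 + 0.4414) / 2.39 ≈ 0.603096.
With c = 0.4414 and e = 0.091, the statutory reserve ratio is 0.603096 − 0.4414 − 0.091 = 0.070696.

0.0707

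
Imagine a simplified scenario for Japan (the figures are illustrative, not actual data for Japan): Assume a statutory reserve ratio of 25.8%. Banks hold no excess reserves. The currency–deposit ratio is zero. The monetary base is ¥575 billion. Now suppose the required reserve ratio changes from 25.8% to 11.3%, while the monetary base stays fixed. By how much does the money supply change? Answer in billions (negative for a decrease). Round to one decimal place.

Initially m₁ = 1 / (0.258) ≈ 3.87597, so M₁ = 3.87597 × 575 ≈ 2228.6827 billion.
After the change m₂ = 1 / (0.113) ≈ 8.84956, so M₂ = 8.84956 × 575 = 5088.497 billion.
ΔM = M₂ − M₁ = 5088.497 − 2228.6827 = 2859.8143 billion.

¥2859.8 billion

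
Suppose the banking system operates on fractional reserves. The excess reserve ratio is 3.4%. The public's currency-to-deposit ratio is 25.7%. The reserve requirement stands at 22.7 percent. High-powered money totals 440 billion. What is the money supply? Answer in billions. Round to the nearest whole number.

The money multiplier is m = (1 + c) / (rr + e + c) = (1 + 0.257) / (0.227 + 0.034 + 0.257) ≈ 2.4266.
So M = m × MB = 2.4266 × 440 = 1067.704 billion.

1068 billion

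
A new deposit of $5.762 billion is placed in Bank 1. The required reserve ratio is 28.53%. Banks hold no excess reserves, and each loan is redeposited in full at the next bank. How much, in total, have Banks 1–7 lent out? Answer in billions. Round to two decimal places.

$13.06 billion

Bank i lends (1 − rr)^i of the original deposit: Bank 1 lends 5.762·0.7147 ≈ 4.1181, Bank 2 lends 5.762·0.7147² ≈ 2.9432, and so on.
Summing a geometric series: total = 5.762·[0.7147·(1 − 0.7147^7) / (1 − 0.7147)] ≈ 13.0594 billion.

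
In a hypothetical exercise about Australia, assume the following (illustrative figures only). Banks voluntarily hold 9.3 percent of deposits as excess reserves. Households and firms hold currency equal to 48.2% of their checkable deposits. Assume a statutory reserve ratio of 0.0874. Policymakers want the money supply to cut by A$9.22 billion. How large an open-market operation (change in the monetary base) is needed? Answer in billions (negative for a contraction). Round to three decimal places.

The money multiplier is m = (1 + c) / (rr + e + c) = (1 + 0.482) / (0.0874 + 0.093 + 0.482) ≈ 2.23732.
ΔMB = ΔM / m = (−9.22) / 2.23732 ≈ -4.121 billion.

-4.121 billion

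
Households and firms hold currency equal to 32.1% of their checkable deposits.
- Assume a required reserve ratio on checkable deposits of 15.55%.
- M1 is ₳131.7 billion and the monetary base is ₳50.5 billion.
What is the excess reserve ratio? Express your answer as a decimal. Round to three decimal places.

0.030

Using m = M/MB = 131.7/50.5 ≈ 2.607921. Since m = (1 + c)/(c + rr + e), the denominator satisfies c + rr + e = (1 + c)/m = (1 + 0.321) / 2.607921 ≈ 0.506534.
With c = 0.321 and rr = 0.1555, the excess reserve ratio is 0.506534 − 0.321 − 0.1555 = 0.030034.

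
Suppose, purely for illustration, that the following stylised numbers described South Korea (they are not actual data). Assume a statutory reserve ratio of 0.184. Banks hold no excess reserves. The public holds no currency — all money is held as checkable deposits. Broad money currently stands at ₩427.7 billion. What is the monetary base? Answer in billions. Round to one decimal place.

₩78.7 billion

With no currency drain and no excess reserves, the money multiplier is m = 1/rr = 1/0.184 ≈ 5.43478.
The monetary base is MB = M / m = 427.7 / 5.43478 ≈ 78.6968 billion.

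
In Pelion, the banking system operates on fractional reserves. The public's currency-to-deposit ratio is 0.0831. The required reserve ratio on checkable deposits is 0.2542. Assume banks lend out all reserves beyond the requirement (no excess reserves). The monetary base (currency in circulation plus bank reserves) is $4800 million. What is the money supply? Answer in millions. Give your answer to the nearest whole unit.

$15413 million

The money multiplier is m = (1 + c) / (rr + c) = (1 + 0.0831) / (0.2542 + 0.0831) ≈ 3.21109.
So M = m × MB = 3.21109 × 4800 = 15413.232 million.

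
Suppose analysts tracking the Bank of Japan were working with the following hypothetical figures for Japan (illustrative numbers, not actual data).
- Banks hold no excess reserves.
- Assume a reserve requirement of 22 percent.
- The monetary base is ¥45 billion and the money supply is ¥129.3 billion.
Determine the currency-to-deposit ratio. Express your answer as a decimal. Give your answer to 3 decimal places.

Using m = M/MB = 129.3/45 ≈ 2.873333. From m = (1 + c)/(c + rr + e), rearranging gives 1 + c = m·(c + rr + e), so c·(1 − m) = m·(rr + e) − 1.
Hence c = [m·(rr + e) − 1]/(1 − m) = [2.873333 × (0.22 + 0) − 1] / (1 − 2.873333) ≈ 0.196370.

0.196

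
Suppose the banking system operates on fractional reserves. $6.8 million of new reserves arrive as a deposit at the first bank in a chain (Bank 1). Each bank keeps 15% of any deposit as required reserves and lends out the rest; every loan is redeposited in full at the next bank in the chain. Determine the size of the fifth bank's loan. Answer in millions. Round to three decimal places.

$3.017 million

Each bank lends a fraction (1 − rr) = 0.8500 of the deposit it receives, so Bank 5 receives 6.8·0.8500^4 and lends 6.8·0.8500^5 ≈ 3.0172 million.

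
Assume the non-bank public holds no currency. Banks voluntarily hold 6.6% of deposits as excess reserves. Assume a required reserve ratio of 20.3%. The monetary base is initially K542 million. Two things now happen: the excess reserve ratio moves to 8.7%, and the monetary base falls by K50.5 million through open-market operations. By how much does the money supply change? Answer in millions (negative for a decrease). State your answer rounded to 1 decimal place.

-320.0 million

Before: m₁ = 1 / (0.203 + 0.066) ≈ 3.71747, MB₁ = 542, so M₁ = 3.71747 × 542 ≈ 2014.8687 million.
After: m₂ = 1 / (0.203 + 0.087) ≈ 3.44828, MB₂ = 542 − 50.5 = 491.5, so M₂ = 3.44828 × 491.5 ≈ 1694.8296 million.
ΔM = M₂ − M₁ = 1694.8296 − 2014.8687 = -320.0391 million.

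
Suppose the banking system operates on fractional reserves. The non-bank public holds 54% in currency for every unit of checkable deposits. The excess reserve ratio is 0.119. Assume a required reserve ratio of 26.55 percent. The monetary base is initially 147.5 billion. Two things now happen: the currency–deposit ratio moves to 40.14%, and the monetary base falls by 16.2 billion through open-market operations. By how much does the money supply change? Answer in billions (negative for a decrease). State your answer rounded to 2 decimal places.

Before: m₁ = (1 + 0.54) / (0.2655 + 0.119 + 0.54) ≈ 1.665765, MB₁ = 147.5, so M₁ = 1.665765 × 147.5 ≈ 245.7003 billion.
After: m₂ = (1 + 0.4014) / (0.2655 + 0.119 + 0.4014) ≈ 1.783179, MB₂ = 147.5 − 16.2 = 131.3, so M₂ = 1.783179 × 131.3 ≈ 234.1314 billion.
ΔM = M₂ − M₁ = 234.1314 − 245.7003 = -11.5689 billion.

-11.57 billion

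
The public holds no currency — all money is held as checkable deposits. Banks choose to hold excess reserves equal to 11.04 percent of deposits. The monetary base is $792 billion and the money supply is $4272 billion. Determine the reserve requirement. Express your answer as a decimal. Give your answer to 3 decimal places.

Using m = M/MB = 4272/792 ≈ 5.393939. Since m = (1 + c)/(c + rr + e), the denominator satisfies c + rr + e = (1 + c)/m = (1 + 0) / 5.393939 ≈ 0.185393.
With c = 0 and e = 0.1104, the reserve requirement is 0.185393 − 0 − 0.1104 = 0.074993.

0.075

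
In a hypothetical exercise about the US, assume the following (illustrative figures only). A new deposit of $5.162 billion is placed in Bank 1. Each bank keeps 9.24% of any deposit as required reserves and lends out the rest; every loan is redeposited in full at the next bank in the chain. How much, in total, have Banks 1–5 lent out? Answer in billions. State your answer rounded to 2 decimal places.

Bank i lends (1 − rr)^i of the original deposit: Bank 1 lends 5.162·0.9076 ≈ 4.6850, Bank 2 lends 5.162·0.9076² ≈ 4.2521, and so on.
Summing a geometric series: total = 5.162·[0.9076·(1 − 0.9076^5) / (1 − 0.9076)] ≈ 19.4780 billion.

$19.48 billion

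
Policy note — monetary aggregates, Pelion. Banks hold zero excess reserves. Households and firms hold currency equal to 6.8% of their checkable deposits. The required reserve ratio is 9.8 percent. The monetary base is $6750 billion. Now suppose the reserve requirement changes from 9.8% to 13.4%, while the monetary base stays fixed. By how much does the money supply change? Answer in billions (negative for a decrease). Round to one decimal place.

Initially m₁ = (1 + 0.068) / (0.098 + 0.068) ≈ 6.433735, so M₁ = 6.433735 × 6750 ≈ 43427.7113 billion.
After the change m₂ = (1 + 0.068) / (0.134 + 0.068) ≈ 5.287129, so M₂ = 5.287129 × 6750 ≈ 35688.1208 billion.
ΔM = M₂ − M₁ = 35688.1208 − 43427.7113 = -7739.5905 billion.

-7739.6 billion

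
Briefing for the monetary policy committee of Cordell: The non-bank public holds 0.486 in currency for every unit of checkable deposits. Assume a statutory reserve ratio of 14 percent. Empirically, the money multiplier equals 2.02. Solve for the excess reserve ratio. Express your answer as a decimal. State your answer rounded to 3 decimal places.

0.110

Using m = 2.02. Since m = (1 + c)/(c + rr + e), the denominator satisfies c + rr + e = (1 + c)/m = (1 + 0.486) / 2.02 ≈ 0.735644.
With c = 0.486 and rr = 0.14, the excess reserve ratio is 0.735644 − 0.486 − 0.14 = 0.109644.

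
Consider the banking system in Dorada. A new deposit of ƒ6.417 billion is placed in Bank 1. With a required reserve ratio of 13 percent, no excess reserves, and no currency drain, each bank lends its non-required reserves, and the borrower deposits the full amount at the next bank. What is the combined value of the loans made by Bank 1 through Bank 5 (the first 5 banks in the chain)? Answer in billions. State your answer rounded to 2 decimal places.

ƒ21.54 billion

Bank i lends (1 − rr)^i of the original deposit: Bank 1 lends 6.417·0.8700 ≈ 5.5828, Bank 2 lends 6.417·0.8700² ≈ 4.8570, and so on.
Summing a geometric series: total = 6.417·[0.8700·(1 − 0.8700^5) / (1 − 0.8700)] ≈ 21.5401 billion.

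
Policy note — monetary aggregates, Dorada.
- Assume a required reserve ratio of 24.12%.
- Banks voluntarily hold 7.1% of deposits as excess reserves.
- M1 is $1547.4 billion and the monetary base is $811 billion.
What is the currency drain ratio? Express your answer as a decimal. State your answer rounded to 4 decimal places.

0.4453

Using m = M/MB = 1547.4/811 ≈ 1.908015. From m = (1 + c)/(c + rr + e), rearranging gives 1 + c = m·(c + rr + e), so c·(1 − m) = m·(rr + e) − 1.
Hence c = [m·(rr + e) − 1]/(1 − m) = [1.908015 × (0.2412 + 0.071) − 1] / (1 − 1.908015) ≈ 0.445276.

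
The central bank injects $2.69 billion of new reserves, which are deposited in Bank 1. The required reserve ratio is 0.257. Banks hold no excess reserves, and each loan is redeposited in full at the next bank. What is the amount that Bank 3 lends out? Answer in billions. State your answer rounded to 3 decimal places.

Each bank lends a fraction (1 − rr) = 0.7430 of the deposit it receives, so Bank 3 receives 2.69·0.7430^2 and lends 2.69·0.7430^3 ≈ 1.1034 billion.

$1.103 billion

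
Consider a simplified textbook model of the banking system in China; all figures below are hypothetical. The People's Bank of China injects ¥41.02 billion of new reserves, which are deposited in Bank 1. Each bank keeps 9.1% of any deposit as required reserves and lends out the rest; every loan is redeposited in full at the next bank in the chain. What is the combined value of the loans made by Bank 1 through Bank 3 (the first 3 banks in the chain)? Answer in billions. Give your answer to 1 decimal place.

Bank i lends (1 − rr)^i of the original deposit: Bank 1 lends 41.02·0.9090 ≈ 37.2872, Bank 2 lends 41.02·0.9090² ≈ 33.8940, and so on.
Summing a geometric series: total = 41.02·[0.9090·(1 − 0.9090^3) / (1 − 0.9090)] ≈ 101.9909 billion.

¥102.0 billion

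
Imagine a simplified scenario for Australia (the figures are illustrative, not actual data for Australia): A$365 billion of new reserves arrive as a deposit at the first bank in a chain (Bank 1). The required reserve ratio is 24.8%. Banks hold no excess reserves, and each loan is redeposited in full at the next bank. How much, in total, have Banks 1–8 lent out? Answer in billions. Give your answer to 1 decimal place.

A$993.6 billion

Bank i lends (1 − rr)^i of the original deposit: Bank 1 lends 365·0.7520 = 274.4800, Bank 2 lends 365·0.7520² ≈ 206.4090, and so on.
Summing a geometric series: total = 365·[0.7520·(1 − 0.7520^8) / (1 − 0.7520)] ≈ 993.5858 billion.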